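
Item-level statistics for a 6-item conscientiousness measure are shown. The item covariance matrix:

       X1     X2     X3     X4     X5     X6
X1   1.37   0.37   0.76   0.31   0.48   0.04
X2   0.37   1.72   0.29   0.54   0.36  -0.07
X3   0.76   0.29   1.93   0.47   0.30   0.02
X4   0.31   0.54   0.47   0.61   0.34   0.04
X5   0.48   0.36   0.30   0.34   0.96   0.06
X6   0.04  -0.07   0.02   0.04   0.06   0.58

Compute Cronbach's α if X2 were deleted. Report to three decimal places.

Remaining items: X1, X3, X4, X5, X6 (k = 5).
Σσᵢ² = 1.37 + 1.93 + 0.61 + 0.96 + 0.58 = 5.45
total variance = 5.45 + 2 × 2.82 = 11.09
α (item deleted) = (5/4)·(1 − 5.45/11.09) = 0.636

Cronbach's α = 0.636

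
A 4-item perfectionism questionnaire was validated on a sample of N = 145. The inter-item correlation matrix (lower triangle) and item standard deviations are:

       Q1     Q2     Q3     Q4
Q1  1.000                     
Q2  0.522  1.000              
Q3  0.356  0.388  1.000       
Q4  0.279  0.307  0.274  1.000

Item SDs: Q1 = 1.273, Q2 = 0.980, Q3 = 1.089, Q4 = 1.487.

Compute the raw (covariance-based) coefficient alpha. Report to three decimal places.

Σσ²ᵢ = 1.273² + 0.980² + 1.089² + 1.487² = 5.9780
Covariances σ_ij = r_ij · s_i · s_j:
  σ(Q1,Q2) = 0.522 × 1.273 × 0.980 = 0.6512
  σ(Q1,Q3) = 0.356 × 1.273 × 1.089 = 0.4935
  σ(Q1,Q4) = 0.279 × 1.273 × 1.487 = 0.5281
  σ(Q2,Q3) = 0.388 × 0.980 × 1.089 = 0.4141
  σ(Q2,Q4) = 0.307 × 0.980 × 1.487 = 0.4474
  σ(Q3,Q4) = 0.274 × 1.089 × 1.487 = 0.4437
σ²_T = Σσ²ᵢ + 2·Σσ_ij = 5.9780 + 2 × 2.9780 = 11.9340
α = (4/3)·(1 − 5.9780/11.9340) = 0.665

α = 0.665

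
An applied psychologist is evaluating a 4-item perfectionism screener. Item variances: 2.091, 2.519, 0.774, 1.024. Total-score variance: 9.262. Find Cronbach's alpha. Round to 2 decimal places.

Cronbach's alpha = 0.41

sum of item variances = 2.091 + 2.519 + 0.774 + 1.024 = 6.408
α = (k/(k−1))·(1 − sum of item variances/Var(T)) = (4/3)·(1 − 6.408/9.262) = 0.41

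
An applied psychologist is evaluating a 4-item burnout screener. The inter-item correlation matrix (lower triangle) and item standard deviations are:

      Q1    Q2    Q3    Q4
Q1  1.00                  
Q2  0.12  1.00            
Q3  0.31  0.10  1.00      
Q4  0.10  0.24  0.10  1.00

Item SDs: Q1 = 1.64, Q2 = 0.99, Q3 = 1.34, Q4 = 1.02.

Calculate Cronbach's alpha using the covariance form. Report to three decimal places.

Σσ²ᵢ = 1.64² + 0.99² + 1.34² + 1.02² = 6.5057
Covariances σ_ij = r_ij · s_i · s_j:
  σ(Q1,Q2) = 0.12 × 1.64 × 0.99 = 0.1948
  σ(Q1,Q3) = 0.31 × 1.64 × 1.34 = 0.6813
  σ(Q1,Q4) = 0.10 × 1.64 × 1.02 = 0.1673
  σ(Q2,Q3) = 0.10 × 0.99 × 1.34 = 0.1327
  σ(Q2,Q4) = 0.24 × 0.99 × 1.02 = 0.2424
  σ(Q3,Q4) = 0.10 × 1.34 × 1.02 = 0.1367
σ²_T = Σσ²ᵢ + 2·Σσ_ij = 6.5057 + 2 × 1.5552 = 9.6161
α = (4/3)·(1 − 6.5057/9.6161) = 0.431

Cronbach's alpha = 0.431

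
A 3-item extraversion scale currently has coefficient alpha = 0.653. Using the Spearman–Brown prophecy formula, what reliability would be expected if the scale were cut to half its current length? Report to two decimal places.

predicted reliability = 0.48

Length factor m = 1/2
α' = m·α / (1 − (1−m)·α)
   = 1/2 × 0.653 / (1 − (1 − 1/2) × 0.653)
   = 0.3265 / 0.6735 = 0.48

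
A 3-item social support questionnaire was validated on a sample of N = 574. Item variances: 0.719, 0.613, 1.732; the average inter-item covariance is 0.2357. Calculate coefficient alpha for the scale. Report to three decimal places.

α = 0.474

sum of item variances = 0.719 + 0.613 + 1.732 = 3.064
Sum of the 3 distinct covariances = 3 × 0.2357 = 0.7071
Var(T) = sum of item variances + 2·Σcov = 3.064 + 2 × 0.7071 = 4.4782
α = (3/2)·(1 − 3.064/4.4782) = 0.474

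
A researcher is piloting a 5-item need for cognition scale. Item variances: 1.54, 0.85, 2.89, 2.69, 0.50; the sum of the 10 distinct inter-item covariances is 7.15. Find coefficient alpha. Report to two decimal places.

ΣVar(i) = 1.54 + 0.85 + 2.89 + 2.69 + 0.50 = 8.47
Sum of distinct covariances = 7.15
σ²_total = ΣVar(i) + 2·Σcov = 8.47 + 2 × 7.15 = 22.77
α = (5/4)·(1 − 8.47/22.77) = 0.79

α = 0.79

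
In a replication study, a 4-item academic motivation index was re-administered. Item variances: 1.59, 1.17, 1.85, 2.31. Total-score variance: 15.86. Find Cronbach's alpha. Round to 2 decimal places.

α = 0.75

Σσᵢ² = 1.59 + 1.17 + 1.85 + 2.31 = 6.92
α = (k/(k−1))·(1 − Σσᵢ²/total variance) = (4/3)·(1 − 6.92/15.86) = 0.75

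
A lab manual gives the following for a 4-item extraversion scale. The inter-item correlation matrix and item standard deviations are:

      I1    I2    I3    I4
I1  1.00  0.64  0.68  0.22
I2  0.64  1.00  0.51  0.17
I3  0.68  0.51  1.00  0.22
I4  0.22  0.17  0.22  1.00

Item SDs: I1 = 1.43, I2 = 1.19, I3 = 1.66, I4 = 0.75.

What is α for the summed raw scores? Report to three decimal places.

Σσ²ᵢ = 1.43² + 1.19² + 1.66² + 0.75² = 6.7791
Covariances σ_ij = r_ij · s_i · s_j:
  σ(I1,I2) = 0.64 × 1.43 × 1.19 = 1.0891
  σ(I1,I3) = 0.68 × 1.43 × 1.66 = 1.6142
  σ(I1,I4) = 0.22 × 1.43 × 0.75 = 0.2359
  σ(I2,I3) = 0.51 × 1.19 × 1.66 = 1.0075
  σ(I2,I4) = 0.17 × 1.19 × 0.75 = 0.1517
  σ(I3,I4) = 0.22 × 1.66 × 0.75 = 0.2739
σ²_T = Σσ²ᵢ + 2·Σσ_ij = 6.7791 + 2 × 4.3723 = 15.5237
α = (4/3)·(1 − 6.7791/15.5237) = 0.751

α = 0.751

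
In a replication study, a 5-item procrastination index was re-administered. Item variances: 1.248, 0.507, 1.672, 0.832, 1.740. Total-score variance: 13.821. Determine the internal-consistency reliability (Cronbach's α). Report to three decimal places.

Σσ²ᵢ = 1.248 + 0.507 + 1.672 + 0.832 + 1.740 = 5.999
α = (k/(k−1))·(1 − Σσ²ᵢ/total variance) = (5/4)·(1 − 5.999/13.821) = 0.707

α = 0.707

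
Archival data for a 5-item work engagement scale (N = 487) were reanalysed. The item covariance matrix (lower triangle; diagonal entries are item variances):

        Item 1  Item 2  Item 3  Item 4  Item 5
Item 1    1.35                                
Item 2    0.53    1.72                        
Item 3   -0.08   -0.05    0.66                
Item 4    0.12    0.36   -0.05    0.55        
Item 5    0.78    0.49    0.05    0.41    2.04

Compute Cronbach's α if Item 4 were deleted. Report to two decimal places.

α = 0.50

Remaining items: Item 1, Item 2, Item 3, Item 5 (k = 4).
sum of item variances = 1.35 + 1.72 + 0.66 + 2.04 = 5.77
Var(T) = 5.77 + 2 × 1.72 = 9.21
α (item deleted) = (4/3)·(1 − 5.77/9.21) = 0.50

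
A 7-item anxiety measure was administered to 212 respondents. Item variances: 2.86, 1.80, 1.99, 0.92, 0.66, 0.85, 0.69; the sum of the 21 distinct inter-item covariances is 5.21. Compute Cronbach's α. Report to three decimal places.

α = 0.602

Σσᵢ² = 2.86 + 1.80 + 1.99 + 0.92 + 0.66 + 0.85 + 0.69 = 9.77
Sum of distinct covariances = 5.21
σ²_T = Σσᵢ² + 2·Σcov = 9.77 + 2 × 5.21 = 20.19
α = (7/6)·(1 − 9.77/20.19) = 0.602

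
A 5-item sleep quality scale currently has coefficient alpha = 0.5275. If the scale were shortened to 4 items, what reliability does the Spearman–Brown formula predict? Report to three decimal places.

Length factor m = 4/5 = 0.8000
α' = m·α / (1 − (1−m)·α)
   = 4/5 × 0.5275 / (1 − (1 − 4/5) × 0.5275)
   = 0.4220 / 0.8945 = 0.472

predicted reliability = 0.472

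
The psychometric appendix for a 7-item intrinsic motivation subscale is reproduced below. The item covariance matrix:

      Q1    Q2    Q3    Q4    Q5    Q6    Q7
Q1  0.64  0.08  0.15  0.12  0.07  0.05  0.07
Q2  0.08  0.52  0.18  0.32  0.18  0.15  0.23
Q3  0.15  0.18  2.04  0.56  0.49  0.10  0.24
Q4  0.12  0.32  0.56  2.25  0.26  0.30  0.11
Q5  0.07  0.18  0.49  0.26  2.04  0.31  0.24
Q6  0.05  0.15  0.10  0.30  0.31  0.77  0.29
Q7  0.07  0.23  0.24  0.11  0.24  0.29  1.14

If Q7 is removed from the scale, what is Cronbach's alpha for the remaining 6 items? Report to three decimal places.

Remaining items: Q1, Q2, Q3, Q4, Q5, Q6 (k = 6).
ΣVar(i) = 0.64 + 0.52 + 2.04 + 2.25 + 2.04 + 0.77 = 8.26
σ²_T = 8.26 + 2 × 3.32 = 14.90
α (item deleted) = (6/5)·(1 − 8.26/14.90) = 0.535

Cronbach's alpha = 0.535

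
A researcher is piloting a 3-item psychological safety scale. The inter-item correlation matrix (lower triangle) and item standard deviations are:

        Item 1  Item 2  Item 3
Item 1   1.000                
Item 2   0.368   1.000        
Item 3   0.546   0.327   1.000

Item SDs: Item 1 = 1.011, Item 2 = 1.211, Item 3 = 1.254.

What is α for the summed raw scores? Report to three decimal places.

Σσ²ᵢ = 1.011² + 1.211² + 1.254² = 4.0612
Covariances σ_ij = r_ij · s_i · s_j:
  σ(Item 1,Item 2) = 0.368 × 1.011 × 1.211 = 0.4506
  σ(Item 1,Item 3) = 0.546 × 1.011 × 1.254 = 0.6922
  σ(Item 2,Item 3) = 0.327 × 1.211 × 1.254 = 0.4966
σ²_T = Σσ²ᵢ + 2·Σσ_ij = 4.0612 + 2 × 1.6394 = 7.3400
α = (3/2)·(1 − 4.0612/7.3400) = 0.670

α = 0.670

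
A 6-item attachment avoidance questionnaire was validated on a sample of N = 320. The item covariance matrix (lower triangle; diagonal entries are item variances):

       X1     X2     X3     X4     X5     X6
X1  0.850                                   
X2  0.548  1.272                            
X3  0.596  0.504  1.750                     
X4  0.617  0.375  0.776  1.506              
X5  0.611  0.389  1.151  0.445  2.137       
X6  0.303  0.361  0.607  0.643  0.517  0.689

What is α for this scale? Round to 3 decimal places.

Σσᵢ² = 0.850 + 1.272 + 1.750 + 1.506 + 2.137 + 0.689 = 8.204
Sum of off-diagonal covariances = 8.443
total variance = 8.204 + 2 × 8.443 = 25.090
α = (k/(k−1))·(1 − Σσᵢ²/total variance) = (6/5)·(1 − 8.204/25.090) = 0.808

α = 0.808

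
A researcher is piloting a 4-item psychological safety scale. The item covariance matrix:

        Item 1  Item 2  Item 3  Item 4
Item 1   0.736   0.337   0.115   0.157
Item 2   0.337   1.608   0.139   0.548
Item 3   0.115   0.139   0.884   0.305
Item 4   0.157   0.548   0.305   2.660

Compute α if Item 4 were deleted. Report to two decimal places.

Remaining items: Item 1, Item 2, Item 3 (k = 3).
ΣVar(i) = 0.736 + 1.608 + 0.884 = 3.228
total variance = 3.228 + 2 × 0.591 = 4.410
α (item deleted) = (3/2)·(1 − 3.228/4.410) = 0.40

α = 0.40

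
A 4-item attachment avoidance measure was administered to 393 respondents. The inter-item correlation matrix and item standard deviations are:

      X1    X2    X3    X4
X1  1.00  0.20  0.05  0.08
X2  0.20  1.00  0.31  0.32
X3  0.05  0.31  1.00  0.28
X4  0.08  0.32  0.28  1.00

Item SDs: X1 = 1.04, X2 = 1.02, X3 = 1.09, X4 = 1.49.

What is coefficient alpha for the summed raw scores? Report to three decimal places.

Σσ²ᵢ = 1.04² + 1.02² + 1.09² + 1.49² = 5.5302
Covariances σ_ij = r_ij · s_i · s_j:
  σ(X1,X2) = 0.20 × 1.04 × 1.02 = 0.2122
  σ(X1,X3) = 0.05 × 1.04 × 1.09 = 0.0567
  σ(X1,X4) = 0.08 × 1.04 × 1.49 = 0.1240
  σ(X2,X3) = 0.31 × 1.02 × 1.09 = 0.3447
  σ(X2,X4) = 0.32 × 1.02 × 1.49 = 0.4863
  σ(X3,X4) = 0.28 × 1.09 × 1.49 = 0.4547
σ²_T = Σσ²ᵢ + 2·Σσ_ij = 5.5302 + 2 × 1.6786 = 8.8874
α = (4/3)·(1 − 5.5302/8.8874) = 0.504

α = 0.504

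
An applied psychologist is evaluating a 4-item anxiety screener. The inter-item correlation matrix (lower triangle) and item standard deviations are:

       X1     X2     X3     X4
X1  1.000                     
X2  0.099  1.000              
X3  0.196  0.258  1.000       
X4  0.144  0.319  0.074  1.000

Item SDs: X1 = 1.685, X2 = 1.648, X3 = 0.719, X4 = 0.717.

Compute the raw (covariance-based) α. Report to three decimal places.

α = 0.399

Σσ²ᵢ = 1.685² + 1.648² + 0.719² + 0.717² = 6.5862
Covariances σ_ij = r_ij · s_i · s_j:
  σ(X1,X2) = 0.099 × 1.685 × 1.648 = 0.2749
  σ(X1,X3) = 0.196 × 1.685 × 0.719 = 0.2375
  σ(X1,X4) = 0.144 × 1.685 × 0.717 = 0.1740
  σ(X2,X3) = 0.258 × 1.648 × 0.719 = 0.3057
  σ(X2,X4) = 0.319 × 1.648 × 0.717 = 0.3769
  σ(X3,X4) = 0.074 × 0.719 × 0.717 = 0.0381
σ²_T = Σσ²ᵢ + 2·Σσ_ij = 6.5862 + 2 × 1.4071 = 9.4004
α = (4/3)·(1 − 6.5862/9.4004) = 0.399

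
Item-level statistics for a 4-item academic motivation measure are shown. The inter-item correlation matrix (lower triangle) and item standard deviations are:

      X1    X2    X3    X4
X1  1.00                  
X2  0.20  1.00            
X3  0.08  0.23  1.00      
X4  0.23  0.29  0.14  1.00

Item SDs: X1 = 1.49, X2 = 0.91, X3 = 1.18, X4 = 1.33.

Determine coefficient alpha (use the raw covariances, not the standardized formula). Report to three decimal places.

coefficient alpha = 0.469

Σσ²ᵢ = 1.49² + 0.91² + 1.18² + 1.33² = 6.2095
Covariances σ_ij = r_ij · s_i · s_j:
  σ(X1,X2) = 0.20 × 1.49 × 0.91 = 0.2712
  σ(X1,X3) = 0.08 × 1.49 × 1.18 = 0.1407
  σ(X1,X4) = 0.23 × 1.49 × 1.33 = 0.4558
  σ(X2,X3) = 0.23 × 0.91 × 1.18 = 0.2470
  σ(X2,X4) = 0.29 × 0.91 × 1.33 = 0.3510
  σ(X3,X4) = 0.14 × 1.18 × 1.33 = 0.2197
σ²_T = Σσ²ᵢ + 2·Σσ_ij = 6.2095 + 2 × 1.6854 = 9.5803
α = (4/3)·(1 − 6.2095/9.5803) = 0.469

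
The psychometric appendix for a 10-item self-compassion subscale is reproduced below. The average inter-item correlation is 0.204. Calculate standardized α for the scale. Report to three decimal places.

standardized α = 0.719

Standardized α = k·r̄ / (1 + (k−1)·r̄) = 10 × 0.204 / (1 + 9 × 0.204)
  = 2.0400 / 2.8360 = 0.719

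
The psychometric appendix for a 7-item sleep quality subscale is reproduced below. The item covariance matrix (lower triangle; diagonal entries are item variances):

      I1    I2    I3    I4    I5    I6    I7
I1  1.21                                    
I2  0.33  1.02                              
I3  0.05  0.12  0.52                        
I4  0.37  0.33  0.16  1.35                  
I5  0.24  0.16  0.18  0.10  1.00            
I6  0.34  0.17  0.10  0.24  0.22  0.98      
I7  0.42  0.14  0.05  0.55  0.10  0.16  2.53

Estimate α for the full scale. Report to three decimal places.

α = 0.598

ΣVar(i) = 1.21 + 1.02 + 0.52 + 1.35 + 1.00 + 0.98 + 2.53 = 8.61
Sum of off-diagonal covariances = 4.53
σ²_T = 8.61 + 2 × 4.53 = 17.67
α = (k/(k−1))·(1 − ΣVar(i)/σ²_T) = (7/6)·(1 − 8.61/17.67) = 0.598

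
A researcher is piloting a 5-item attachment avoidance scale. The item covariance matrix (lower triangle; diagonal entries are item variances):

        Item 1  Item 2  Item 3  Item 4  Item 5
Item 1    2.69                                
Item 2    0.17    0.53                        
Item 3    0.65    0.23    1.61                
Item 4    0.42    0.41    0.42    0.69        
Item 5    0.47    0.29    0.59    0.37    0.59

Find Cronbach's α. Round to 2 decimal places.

Σσᵢ² = 2.69 + 0.53 + 1.61 + 0.69 + 0.59 = 6.11
Σ_{i<j} σ_ij = 4.02
σ²_T = 6.11 + 2 × 4.02 = 14.15
α = (k/(k−1))·(1 − Σσᵢ²/σ²_T) = (5/4)·(1 − 6.11/14.15) = 0.71

Cronbach's α = 0.71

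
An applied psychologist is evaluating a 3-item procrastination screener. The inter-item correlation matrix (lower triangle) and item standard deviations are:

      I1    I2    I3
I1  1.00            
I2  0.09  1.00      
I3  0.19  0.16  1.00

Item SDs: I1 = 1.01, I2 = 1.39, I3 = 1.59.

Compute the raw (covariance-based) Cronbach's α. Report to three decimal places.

Σσ²ᵢ = 1.01² + 1.39² + 1.59² = 5.4803
Covariances σ_ij = r_ij · s_i · s_j:
  σ(I1,I2) = 0.09 × 1.01 × 1.39 = 0.1264
  σ(I1,I3) = 0.19 × 1.01 × 1.59 = 0.3051
  σ(I2,I3) = 0.16 × 1.39 × 1.59 = 0.3536
σ²_T = Σσ²ᵢ + 2·Σσ_ij = 5.4803 + 2 × 0.7851 = 7.0505
α = (3/2)·(1 − 5.4803/7.0505) = 0.334

Cronbach's α = 0.334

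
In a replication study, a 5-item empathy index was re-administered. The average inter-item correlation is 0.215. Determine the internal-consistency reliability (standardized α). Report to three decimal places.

α = 0.578

Standardized α = k·r̄ / (1 + (k−1)·r̄) = 5 × 0.215 / (1 + 4 × 0.215)
  = 1.0750 / 1.8600 = 0.578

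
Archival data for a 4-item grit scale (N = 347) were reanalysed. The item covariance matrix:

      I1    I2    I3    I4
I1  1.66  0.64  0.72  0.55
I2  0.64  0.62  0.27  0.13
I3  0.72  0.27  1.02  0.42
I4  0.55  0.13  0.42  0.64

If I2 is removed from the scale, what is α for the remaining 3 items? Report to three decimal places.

Remaining items: I1, I3, I4 (k = 3).
Σσᵢ² = 1.66 + 1.02 + 0.64 = 3.32
σ²_total = 3.32 + 2 × 1.69 = 6.70
α (item deleted) = (3/2)·(1 − 3.32/6.70) = 0.757

α = 0.757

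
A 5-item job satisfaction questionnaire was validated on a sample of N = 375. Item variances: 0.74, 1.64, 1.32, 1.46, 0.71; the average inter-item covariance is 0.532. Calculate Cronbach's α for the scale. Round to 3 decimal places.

sum of item variances = 0.74 + 1.64 + 1.32 + 1.46 + 0.71 = 5.87
Sum of the 10 distinct covariances = 10 × 0.532 = 5.320
σ²_total = sum of item variances + 2·Σcov = 5.87 + 2 × 5.320 = 16.510
α = (5/4)·(1 − 5.87/16.510) = 0.806

α = 0.806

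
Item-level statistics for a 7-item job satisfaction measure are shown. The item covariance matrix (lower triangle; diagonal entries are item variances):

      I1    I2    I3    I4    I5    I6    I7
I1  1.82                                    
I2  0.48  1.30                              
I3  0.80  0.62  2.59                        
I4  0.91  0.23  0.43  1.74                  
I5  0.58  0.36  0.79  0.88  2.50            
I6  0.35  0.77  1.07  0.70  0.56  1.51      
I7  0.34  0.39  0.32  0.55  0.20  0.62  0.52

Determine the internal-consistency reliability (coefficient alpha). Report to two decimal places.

α = 0.78

sum of item variances = 1.82 + 1.30 + 2.59 + 1.74 + 2.50 + 1.51 + 0.52 = 11.98
Sum of the distinct covariances = 11.95
total variance = 11.98 + 2 × 11.95 = 35.88
α = (k/(k−1))·(1 − sum of item variances/total variance) = (7/6)·(1 − 11.98/35.88) = 0.78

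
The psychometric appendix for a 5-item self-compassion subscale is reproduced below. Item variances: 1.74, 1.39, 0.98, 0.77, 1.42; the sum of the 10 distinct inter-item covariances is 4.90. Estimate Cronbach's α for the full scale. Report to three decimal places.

Cronbach's α = 0.761

sum of item variances = 1.74 + 1.39 + 0.98 + 0.77 + 1.42 = 6.30
Sum of distinct covariances = 4.90
total variance = sum of item variances + 2·Σcov = 6.30 + 2 × 4.90 = 16.10
α = (5/4)·(1 − 6.30/16.10) = 0.761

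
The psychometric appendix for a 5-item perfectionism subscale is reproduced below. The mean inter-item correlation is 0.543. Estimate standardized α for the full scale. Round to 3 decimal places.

standardized α = 0.856

Standardized α = k·r̄ / (1 + (k−1)·r̄) = 5 × 0.543 / (1 + 4 × 0.543)
  = 2.7150 / 3.1720 = 0.856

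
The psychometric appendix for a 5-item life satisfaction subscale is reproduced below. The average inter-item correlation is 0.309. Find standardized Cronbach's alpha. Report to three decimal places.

Standardized α = k·r̄ / (1 + (k−1)·r̄) = 5 × 0.309 / (1 + 4 × 0.309)
  = 1.5450 / 2.2360 = 0.691

α = 0.691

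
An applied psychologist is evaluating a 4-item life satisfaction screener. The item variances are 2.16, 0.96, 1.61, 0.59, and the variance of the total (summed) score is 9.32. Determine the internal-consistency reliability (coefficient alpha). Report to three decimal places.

sum of item variances = 2.16 + 0.96 + 1.61 + 0.59 = 5.32
α = (k/(k−1))·(1 − sum of item variances/σ²_T) = (4/3)·(1 − 5.32/9.32) = 0.572

α = 0.572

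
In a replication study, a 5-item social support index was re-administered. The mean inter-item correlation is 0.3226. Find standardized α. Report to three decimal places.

standardized α = 0.704

Standardized α = k·r̄ / (1 + (k−1)·r̄) = 5 × 0.3226 / (1 + 4 × 0.3226)
  = 1.6130 / 2.2904 = 0.704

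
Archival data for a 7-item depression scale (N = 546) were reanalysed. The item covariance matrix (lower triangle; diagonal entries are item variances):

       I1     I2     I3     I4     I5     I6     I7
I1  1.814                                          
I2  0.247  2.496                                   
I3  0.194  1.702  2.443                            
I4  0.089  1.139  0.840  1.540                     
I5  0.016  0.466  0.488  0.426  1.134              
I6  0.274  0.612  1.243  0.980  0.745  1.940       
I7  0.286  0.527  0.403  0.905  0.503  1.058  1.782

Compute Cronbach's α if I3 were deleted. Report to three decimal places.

Remaining items: I1, I2, I4, I5, I6, I7 (k = 6).
Σσ²ᵢ = 1.814 + 2.496 + 1.540 + 1.134 + 1.940 + 1.782 = 10.706
total variance = 10.706 + 2 × 8.273 = 27.252
α (item deleted) = (6/5)·(1 − 10.706/27.252) = 0.729

α = 0.729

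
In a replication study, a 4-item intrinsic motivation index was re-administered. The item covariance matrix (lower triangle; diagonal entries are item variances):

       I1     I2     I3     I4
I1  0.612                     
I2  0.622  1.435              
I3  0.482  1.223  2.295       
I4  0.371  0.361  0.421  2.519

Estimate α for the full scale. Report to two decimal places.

α = 0.67

ΣVar(i) = 0.612 + 1.435 + 2.295 + 2.519 = 6.861
Sum of the distinct covariances = 3.480
σ²_T = 6.861 + 2 × 3.480 = 13.821
α = (k/(k−1))·(1 − ΣVar(i)/σ²_T) = (4/3)·(1 − 6.861/13.821) = 0.67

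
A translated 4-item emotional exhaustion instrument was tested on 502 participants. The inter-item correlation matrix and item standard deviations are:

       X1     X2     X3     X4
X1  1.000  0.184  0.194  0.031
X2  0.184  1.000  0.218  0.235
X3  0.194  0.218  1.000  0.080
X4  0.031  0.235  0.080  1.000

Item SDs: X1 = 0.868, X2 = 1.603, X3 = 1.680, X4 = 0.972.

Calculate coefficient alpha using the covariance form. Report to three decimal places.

α = 0.423

Σσ²ᵢ = 0.868² + 1.603² + 1.680² + 0.972² = 7.0902
Covariances σ_ij = r_ij · s_i · s_j:
  σ(X1,X2) = 0.184 × 0.868 × 1.603 = 0.2560
  σ(X1,X3) = 0.194 × 0.868 × 1.680 = 0.2829
  σ(X1,X4) = 0.031 × 0.868 × 0.972 = 0.0262
  σ(X2,X3) = 0.218 × 1.603 × 1.680 = 0.5871
  σ(X2,X4) = 0.235 × 1.603 × 0.972 = 0.3662
  σ(X3,X4) = 0.080 × 1.680 × 0.972 = 0.1306
σ²_T = Σσ²ᵢ + 2·Σσ_ij = 7.0902 + 2 × 1.6490 = 10.3882
α = (4/3)·(1 − 7.0902/10.3882) = 0.423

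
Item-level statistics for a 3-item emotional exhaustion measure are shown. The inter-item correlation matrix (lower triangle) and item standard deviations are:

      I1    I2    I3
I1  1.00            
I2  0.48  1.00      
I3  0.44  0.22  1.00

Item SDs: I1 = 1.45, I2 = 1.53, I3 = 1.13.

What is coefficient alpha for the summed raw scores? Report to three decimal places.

α = 0.646

Σσ²ᵢ = 1.45² + 1.53² + 1.13² = 5.7203
Covariances σ_ij = r_ij · s_i · s_j:
  σ(I1,I2) = 0.48 × 1.45 × 1.53 = 1.0649
  σ(I1,I3) = 0.44 × 1.45 × 1.13 = 0.7209
  σ(I2,I3) = 0.22 × 1.53 × 1.13 = 0.3804
σ²_T = Σσ²ᵢ + 2·Σσ_ij = 5.7203 + 2 × 2.1662 = 10.0527
α = (3/2)·(1 − 5.7203/10.0527) = 0.646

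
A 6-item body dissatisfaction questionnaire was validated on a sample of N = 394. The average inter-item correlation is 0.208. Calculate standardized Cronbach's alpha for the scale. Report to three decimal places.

standardized Cronbach's alpha = 0.612

Standardized α = k·r̄ / (1 + (k−1)·r̄) = 6 × 0.208 / (1 + 5 × 0.208)
  = 1.2480 / 2.0400 = 0.612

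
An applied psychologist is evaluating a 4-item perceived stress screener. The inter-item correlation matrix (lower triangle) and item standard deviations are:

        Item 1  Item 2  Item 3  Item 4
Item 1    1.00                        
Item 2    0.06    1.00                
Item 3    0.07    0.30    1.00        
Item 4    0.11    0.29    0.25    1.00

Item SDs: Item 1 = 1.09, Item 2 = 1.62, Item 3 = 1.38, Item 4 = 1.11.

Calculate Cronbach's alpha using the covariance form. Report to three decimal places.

Σσ²ᵢ = 1.09² + 1.62² + 1.38² + 1.11² = 6.9490
Covariances σ_ij = r_ij · s_i · s_j:
  σ(Item 1,Item 2) = 0.06 × 1.09 × 1.62 = 0.1059
  σ(Item 1,Item 3) = 0.07 × 1.09 × 1.38 = 0.1053
  σ(Item 1,Item 4) = 0.11 × 1.09 × 1.11 = 0.1331
  σ(Item 2,Item 3) = 0.30 × 1.62 × 1.38 = 0.6707
  σ(Item 2,Item 4) = 0.29 × 1.62 × 1.11 = 0.5215
  σ(Item 3,Item 4) = 0.25 × 1.38 × 1.11 = 0.3830
σ²_T = Σσ²ᵢ + 2·Σσ_ij = 6.9490 + 2 × 1.9195 = 10.7880
α = (4/3)·(1 − 6.9490/10.7880) = 0.474

Cronbach's alpha = 0.474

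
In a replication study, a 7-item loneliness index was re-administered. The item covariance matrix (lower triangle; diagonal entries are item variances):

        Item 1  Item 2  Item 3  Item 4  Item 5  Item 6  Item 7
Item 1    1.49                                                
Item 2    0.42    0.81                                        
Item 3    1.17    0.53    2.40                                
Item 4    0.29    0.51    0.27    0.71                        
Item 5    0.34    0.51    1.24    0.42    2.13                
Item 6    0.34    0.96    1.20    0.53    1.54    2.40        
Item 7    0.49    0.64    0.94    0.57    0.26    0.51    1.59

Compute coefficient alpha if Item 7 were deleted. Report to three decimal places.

α = 0.809

Remaining items: Item 1, Item 2, Item 3, Item 4, Item 5, Item 6 (k = 6).
Σσ²ᵢ = 1.49 + 0.81 + 2.40 + 0.71 + 2.13 + 2.40 = 9.94
σ²_T = 9.94 + 2 × 10.27 = 30.48
α (item deleted) = (6/5)·(1 − 9.94/30.48) = 0.809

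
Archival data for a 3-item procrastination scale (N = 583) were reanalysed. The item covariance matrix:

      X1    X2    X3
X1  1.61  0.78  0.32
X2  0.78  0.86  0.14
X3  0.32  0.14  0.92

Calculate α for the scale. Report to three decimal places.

α = 0.634

ΣVar(i) = 1.61 + 0.86 + 0.92 = 3.39
Sum of the distinct covariances = 1.24
total variance = 3.39 + 2 × 1.24 = 5.87
α = (k/(k−1))·(1 − ΣVar(i)/total variance) = (3/2)·(1 − 3.39/5.87) = 0.634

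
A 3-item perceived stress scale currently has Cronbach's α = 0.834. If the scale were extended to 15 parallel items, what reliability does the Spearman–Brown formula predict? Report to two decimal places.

Length factor m = 15/3 = 5.0000
α' = m·α / (1 + (m−1)·α)
   = 15/3 × 0.834 / (1 + (15/3 − 1) × 0.834)
   = 4.1700 / 4.3360 = 0.96

predicted reliability = 0.96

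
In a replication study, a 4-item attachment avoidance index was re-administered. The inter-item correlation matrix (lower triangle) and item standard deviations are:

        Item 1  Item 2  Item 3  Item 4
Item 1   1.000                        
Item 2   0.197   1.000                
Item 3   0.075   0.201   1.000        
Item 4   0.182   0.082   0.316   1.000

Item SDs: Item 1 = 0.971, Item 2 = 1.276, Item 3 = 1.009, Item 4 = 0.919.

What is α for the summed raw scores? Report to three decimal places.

Σσ²ᵢ = 0.971² + 1.276² + 1.009² + 0.919² = 4.4337
Covariances σ_ij = r_ij · s_i · s_j:
  σ(Item 1,Item 2) = 0.197 × 0.971 × 1.276 = 0.2441
  σ(Item 1,Item 3) = 0.075 × 0.971 × 1.009 = 0.0735
  σ(Item 1,Item 4) = 0.182 × 0.971 × 0.919 = 0.1624
  σ(Item 2,Item 3) = 0.201 × 1.276 × 1.009 = 0.2588
  σ(Item 2,Item 4) = 0.082 × 1.276 × 0.919 = 0.0962
  σ(Item 3,Item 4) = 0.316 × 1.009 × 0.919 = 0.2930
σ²_T = Σσ²ᵢ + 2·Σσ_ij = 4.4337 + 2 × 1.1280 = 6.6897
α = (4/3)·(1 − 4.4337/6.6897) = 0.450

α = 0.450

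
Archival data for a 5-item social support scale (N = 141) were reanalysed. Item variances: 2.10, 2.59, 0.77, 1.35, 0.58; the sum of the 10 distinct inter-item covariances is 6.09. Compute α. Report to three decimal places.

α = 0.778

Σσᵢ² = 2.10 + 2.59 + 0.77 + 1.35 + 0.58 = 7.39
Sum of distinct covariances = 6.09
Var(T) = Σσᵢ² + 2·Σcov = 7.39 + 2 × 6.09 = 19.57
α = (5/4)·(1 − 7.39/19.57) = 0.778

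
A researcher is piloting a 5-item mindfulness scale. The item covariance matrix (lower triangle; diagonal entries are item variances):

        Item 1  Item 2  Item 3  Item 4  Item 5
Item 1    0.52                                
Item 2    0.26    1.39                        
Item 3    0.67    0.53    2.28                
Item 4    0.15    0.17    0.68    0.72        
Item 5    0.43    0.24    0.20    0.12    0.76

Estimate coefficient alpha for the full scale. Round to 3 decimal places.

coefficient alpha = 0.686

Σσᵢ² = 0.52 + 1.39 + 2.28 + 0.72 + 0.76 = 5.67
Sum of the distinct covariances = 3.45
σ²_total = 5.67 + 2 × 3.45 = 12.57
α = (k/(k−1))·(1 − Σσᵢ²/σ²_total) = (5/4)·(1 − 5.67/12.57) = 0.686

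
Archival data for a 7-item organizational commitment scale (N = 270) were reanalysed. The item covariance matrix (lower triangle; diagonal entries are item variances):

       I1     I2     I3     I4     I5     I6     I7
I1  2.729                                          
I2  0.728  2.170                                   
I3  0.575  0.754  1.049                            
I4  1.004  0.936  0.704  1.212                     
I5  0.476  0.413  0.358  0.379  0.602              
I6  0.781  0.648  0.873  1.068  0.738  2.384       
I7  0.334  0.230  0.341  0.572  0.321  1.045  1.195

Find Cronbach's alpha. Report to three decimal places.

Σσ²ᵢ = 2.729 + 2.170 + 1.049 + 1.212 + 0.602 + 2.384 + 1.195 = 11.341
Sum of off-diagonal covariances = 13.278
total variance = 11.341 + 2 × 13.278 = 37.897
α = (k/(k−1))·(1 − Σσ²ᵢ/total variance) = (7/6)·(1 − 11.341/37.897) = 0.818

Cronbach's alpha = 0.818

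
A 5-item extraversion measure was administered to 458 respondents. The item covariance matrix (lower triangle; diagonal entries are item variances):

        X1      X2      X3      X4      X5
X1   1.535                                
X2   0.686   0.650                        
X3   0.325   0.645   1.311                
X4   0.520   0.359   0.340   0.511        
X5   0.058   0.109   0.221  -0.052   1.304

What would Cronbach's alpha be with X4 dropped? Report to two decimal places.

Remaining items: X1, X2, X3, X5 (k = 4).
sum of item variances = 1.535 + 0.650 + 1.311 + 1.304 = 4.800
Var(T) = 4.800 + 2 × 2.044 = 8.888
α (item deleted) = (4/3)·(1 − 4.800/8.888) = 0.61

α = 0.61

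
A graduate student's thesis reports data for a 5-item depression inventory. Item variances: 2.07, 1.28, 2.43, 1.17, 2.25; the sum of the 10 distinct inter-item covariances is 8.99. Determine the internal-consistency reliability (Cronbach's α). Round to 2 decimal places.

Cronbach's α = 0.83

Σσ²ᵢ = 2.07 + 1.28 + 2.43 + 1.17 + 2.25 = 9.20
Sum of distinct covariances = 8.99
σ²_T = Σσ²ᵢ + 2·Σcov = 9.20 + 2 × 8.99 = 27.18
α = (5/4)·(1 − 9.20/27.18) = 0.83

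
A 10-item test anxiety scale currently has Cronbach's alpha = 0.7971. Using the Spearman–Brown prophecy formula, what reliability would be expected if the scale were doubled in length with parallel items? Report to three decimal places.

Length factor m = 2
α' = m·α / (1 + (m−1)·α)
   = 2 × 0.7971 / (1 + (2 − 1) × 0.7971)
   = 1.5942 / 1.7971 = 0.887

predicted reliability = 0.887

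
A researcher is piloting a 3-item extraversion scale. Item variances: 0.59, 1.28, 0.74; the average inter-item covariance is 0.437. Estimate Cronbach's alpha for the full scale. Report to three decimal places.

Σσᵢ² = 0.59 + 1.28 + 0.74 = 2.61
Sum of the 3 distinct covariances = 3 × 0.437 = 1.311
total variance = Σσᵢ² + 2·Σcov = 2.61 + 2 × 1.311 = 5.232
α = (3/2)·(1 − 2.61/5.232) = 0.752

α = 0.752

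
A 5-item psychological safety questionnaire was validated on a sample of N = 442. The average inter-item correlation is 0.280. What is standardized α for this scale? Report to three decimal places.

standardized α = 0.660

Standardized α = k·r̄ / (1 + (k−1)·r̄) = 5 × 0.280 / (1 + 4 × 0.280)
  = 1.4000 / 2.1200 = 0.660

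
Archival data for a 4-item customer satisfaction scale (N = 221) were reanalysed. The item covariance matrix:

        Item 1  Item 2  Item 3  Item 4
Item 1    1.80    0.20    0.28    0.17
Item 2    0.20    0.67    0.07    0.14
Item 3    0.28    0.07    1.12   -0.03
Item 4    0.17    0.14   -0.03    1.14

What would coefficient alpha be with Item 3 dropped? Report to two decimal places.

Remaining items: Item 1, Item 2, Item 4 (k = 3).
ΣVar(i) = 1.80 + 0.67 + 1.14 = 3.61
total variance = 3.61 + 2 × 0.51 = 4.63
α (item deleted) = (3/2)·(1 − 3.61/4.63) = 0.33

α = 0.33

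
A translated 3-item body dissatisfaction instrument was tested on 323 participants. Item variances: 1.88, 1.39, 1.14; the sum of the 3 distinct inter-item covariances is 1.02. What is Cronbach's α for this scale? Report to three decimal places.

α = 0.474

ΣVar(i) = 1.88 + 1.39 + 1.14 = 4.41
Sum of distinct covariances = 1.02
σ²_T = ΣVar(i) + 2·Σcov = 4.41 + 2 × 1.02 = 6.45
α = (3/2)·(1 − 4.41/6.45) = 0.474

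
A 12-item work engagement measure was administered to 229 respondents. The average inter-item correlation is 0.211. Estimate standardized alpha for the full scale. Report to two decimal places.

α = 0.76

Standardized α = k·r̄ / (1 + (k−1)·r̄) = 12 × 0.211 / (1 + 11 × 0.211)
  = 2.5320 / 3.3210 = 0.76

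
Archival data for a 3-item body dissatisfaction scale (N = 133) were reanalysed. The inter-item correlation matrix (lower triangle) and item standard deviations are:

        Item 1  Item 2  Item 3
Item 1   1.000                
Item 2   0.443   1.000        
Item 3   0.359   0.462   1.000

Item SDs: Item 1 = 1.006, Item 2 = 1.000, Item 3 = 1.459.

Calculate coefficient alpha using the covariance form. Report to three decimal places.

Σσ²ᵢ = 1.006² + 1.000² + 1.459² = 4.1407
Covariances σ_ij = r_ij · s_i · s_j:
  σ(Item 1,Item 2) = 0.443 × 1.006 × 1.000 = 0.4457
  σ(Item 1,Item 3) = 0.359 × 1.006 × 1.459 = 0.5269
  σ(Item 2,Item 3) = 0.462 × 1.000 × 1.459 = 0.6741
σ²_T = Σσ²ᵢ + 2·Σσ_ij = 4.1407 + 2 × 1.6467 = 7.4341
α = (3/2)·(1 − 4.1407/7.4341) = 0.665

α = 0.665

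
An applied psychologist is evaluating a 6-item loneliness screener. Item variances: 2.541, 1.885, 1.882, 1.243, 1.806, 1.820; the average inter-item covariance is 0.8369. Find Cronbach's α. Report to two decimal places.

α = 0.83

Σσᵢ² = 2.541 + 1.885 + 1.882 + 1.243 + 1.806 + 1.820 = 11.177
Sum of the 15 distinct covariances = 15 × 0.8369 = 12.5535
total variance = Σσᵢ² + 2·Σcov = 11.177 + 2 × 12.5535 = 36.2840
α = (6/5)·(1 − 11.177/36.2840) = 0.83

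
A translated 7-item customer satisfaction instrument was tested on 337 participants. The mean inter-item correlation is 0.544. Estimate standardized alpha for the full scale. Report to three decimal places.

Standardized α = k·r̄ / (1 + (k−1)·r̄) = 7 × 0.544 / (1 + 6 × 0.544)
  = 3.8080 / 4.2640 = 0.893

standardized alpha = 0.893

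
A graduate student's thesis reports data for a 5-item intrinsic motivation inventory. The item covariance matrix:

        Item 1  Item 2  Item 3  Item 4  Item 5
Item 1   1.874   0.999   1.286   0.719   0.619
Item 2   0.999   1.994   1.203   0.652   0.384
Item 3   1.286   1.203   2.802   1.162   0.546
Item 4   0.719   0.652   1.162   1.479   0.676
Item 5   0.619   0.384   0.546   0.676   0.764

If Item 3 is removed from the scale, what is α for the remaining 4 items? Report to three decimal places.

α = 0.760

Remaining items: Item 1, Item 2, Item 4, Item 5 (k = 4).
Σσ²ᵢ = 1.874 + 1.994 + 1.479 + 0.764 = 6.111
σ²_total = 6.111 + 2 × 4.049 = 14.209
α (item deleted) = (4/3)·(1 − 6.111/14.209) = 0.760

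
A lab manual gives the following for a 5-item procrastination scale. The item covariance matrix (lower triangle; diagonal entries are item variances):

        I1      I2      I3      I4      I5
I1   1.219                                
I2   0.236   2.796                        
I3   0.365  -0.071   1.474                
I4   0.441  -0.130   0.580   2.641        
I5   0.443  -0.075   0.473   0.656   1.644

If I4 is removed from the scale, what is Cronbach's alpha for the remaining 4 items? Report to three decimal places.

Cronbach's alpha = 0.370

Remaining items: I1, I2, I3, I5 (k = 4).
ΣVar(i) = 1.219 + 2.796 + 1.474 + 1.644 = 7.133
Var(T) = 7.133 + 2 × 1.371 = 9.875
α (item deleted) = (4/3)·(1 − 7.133/9.875) = 0.370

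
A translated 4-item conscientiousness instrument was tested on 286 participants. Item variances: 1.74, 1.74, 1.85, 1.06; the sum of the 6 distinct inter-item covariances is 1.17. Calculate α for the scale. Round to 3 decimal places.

α = 0.357

Σσᵢ² = 1.74 + 1.74 + 1.85 + 1.06 = 6.39
Sum of distinct covariances = 1.17
σ²_T = Σσᵢ² + 2·Σcov = 6.39 + 2 × 1.17 = 8.73
α = (4/3)·(1 − 6.39/8.73) = 0.357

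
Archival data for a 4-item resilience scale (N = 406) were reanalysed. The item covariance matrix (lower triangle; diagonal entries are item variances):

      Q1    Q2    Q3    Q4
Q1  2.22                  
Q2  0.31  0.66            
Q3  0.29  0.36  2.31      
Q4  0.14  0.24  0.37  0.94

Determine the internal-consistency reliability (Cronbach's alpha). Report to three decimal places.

Cronbach's alpha = 0.477

Σσ²ᵢ = 2.22 + 0.66 + 2.31 + 0.94 = 6.13
Σ_{i<j} σ_ij = 1.71
σ²_T = 6.13 + 2 × 1.71 = 9.55
α = (k/(k−1))·(1 − Σσ²ᵢ/σ²_T) = (4/3)·(1 − 6.13/9.55) = 0.477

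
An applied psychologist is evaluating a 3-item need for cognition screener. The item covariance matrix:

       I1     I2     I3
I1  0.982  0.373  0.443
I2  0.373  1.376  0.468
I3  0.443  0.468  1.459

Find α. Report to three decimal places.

α = 0.603

Σσ²ᵢ = 0.982 + 1.376 + 1.459 = 3.817
Sum of off-diagonal covariances = 1.284
σ²_T = 3.817 + 2 × 1.284 = 6.385
α = (k/(k−1))·(1 − Σσ²ᵢ/σ²_T) = (3/2)·(1 − 3.817/6.385) = 0.603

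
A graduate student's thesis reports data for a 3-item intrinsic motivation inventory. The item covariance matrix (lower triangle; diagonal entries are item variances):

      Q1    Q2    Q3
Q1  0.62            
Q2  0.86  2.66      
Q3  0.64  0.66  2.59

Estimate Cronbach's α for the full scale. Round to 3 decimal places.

sum of item variances = 0.62 + 2.66 + 2.59 = 5.87
Sum of off-diagonal covariances = 2.16
σ²_total = 5.87 + 2 × 2.16 = 10.19
α = (k/(k−1))·(1 − sum of item variances/σ²_total) = (3/2)·(1 − 5.87/10.19) = 0.636

Cronbach's α = 0.636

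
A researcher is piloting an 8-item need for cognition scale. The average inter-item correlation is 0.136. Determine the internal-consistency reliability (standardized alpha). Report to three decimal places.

standardized alpha = 0.557

Standardized α = k·r̄ / (1 + (k−1)·r̄) = 8 × 0.136 / (1 + 7 × 0.136)
  = 1.0880 / 1.9520 = 0.557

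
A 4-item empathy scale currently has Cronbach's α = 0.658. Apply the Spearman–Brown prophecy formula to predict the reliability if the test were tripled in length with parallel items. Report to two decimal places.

Length factor m = 3
α' = m·α / (1 + (m−1)·α)
   = 3 × 0.658 / (1 + (3 − 1) × 0.658)
   = 1.9740 / 2.3160 = 0.85

predicted reliability = 0.85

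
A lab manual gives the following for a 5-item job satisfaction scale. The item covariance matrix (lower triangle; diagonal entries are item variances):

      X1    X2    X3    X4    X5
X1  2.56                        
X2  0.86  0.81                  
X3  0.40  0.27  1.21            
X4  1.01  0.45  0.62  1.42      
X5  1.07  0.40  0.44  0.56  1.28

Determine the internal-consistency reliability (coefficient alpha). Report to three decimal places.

ΣVar(i) = 2.56 + 0.81 + 1.21 + 1.42 + 1.28 = 7.28
Sum of the distinct covariances = 6.08
σ²_T = 7.28 + 2 × 6.08 = 19.44
α = (k/(k−1))·(1 − ΣVar(i)/σ²_T) = (5/4)·(1 − 7.28/19.44) = 0.782

coefficient alpha = 0.782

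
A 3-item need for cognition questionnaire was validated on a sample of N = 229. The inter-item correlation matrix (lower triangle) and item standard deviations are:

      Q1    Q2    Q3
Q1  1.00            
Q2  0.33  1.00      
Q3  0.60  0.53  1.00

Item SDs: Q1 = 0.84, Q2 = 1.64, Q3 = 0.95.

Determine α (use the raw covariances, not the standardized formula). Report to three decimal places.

Σσ²ᵢ = 0.84² + 1.64² + 0.95² = 4.2977
Covariances σ_ij = r_ij · s_i · s_j:
  σ(Q1,Q2) = 0.33 × 0.84 × 1.64 = 0.4546
  σ(Q1,Q3) = 0.60 × 0.84 × 0.95 = 0.4788
  σ(Q2,Q3) = 0.53 × 1.64 × 0.95 = 0.8257
σ²_T = Σσ²ᵢ + 2·Σσ_ij = 4.2977 + 2 × 1.7591 = 7.8159
α = (3/2)·(1 − 4.2977/7.8159) = 0.675

α = 0.675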